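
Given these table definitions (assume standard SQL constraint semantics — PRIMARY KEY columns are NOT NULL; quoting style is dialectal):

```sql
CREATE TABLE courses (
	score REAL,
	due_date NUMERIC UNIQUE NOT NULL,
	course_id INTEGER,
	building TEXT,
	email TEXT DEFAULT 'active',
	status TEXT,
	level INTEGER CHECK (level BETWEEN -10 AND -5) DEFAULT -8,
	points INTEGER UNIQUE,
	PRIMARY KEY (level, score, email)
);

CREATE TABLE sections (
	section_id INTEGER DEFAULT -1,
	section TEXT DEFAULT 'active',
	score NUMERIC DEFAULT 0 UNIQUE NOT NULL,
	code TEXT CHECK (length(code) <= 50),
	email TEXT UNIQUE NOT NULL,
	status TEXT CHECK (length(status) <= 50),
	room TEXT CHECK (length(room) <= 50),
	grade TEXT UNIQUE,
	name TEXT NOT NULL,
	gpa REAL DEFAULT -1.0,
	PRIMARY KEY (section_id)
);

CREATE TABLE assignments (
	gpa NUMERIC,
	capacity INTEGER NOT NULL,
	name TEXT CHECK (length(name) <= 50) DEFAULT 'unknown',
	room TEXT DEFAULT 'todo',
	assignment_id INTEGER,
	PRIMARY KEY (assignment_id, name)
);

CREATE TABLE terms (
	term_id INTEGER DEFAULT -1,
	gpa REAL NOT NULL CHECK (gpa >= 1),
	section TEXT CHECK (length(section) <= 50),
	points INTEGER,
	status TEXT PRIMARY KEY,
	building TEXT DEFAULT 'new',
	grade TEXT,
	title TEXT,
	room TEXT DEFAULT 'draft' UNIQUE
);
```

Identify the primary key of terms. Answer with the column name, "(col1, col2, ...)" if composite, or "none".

status

status is declared PRIMARY KEY inline on the column.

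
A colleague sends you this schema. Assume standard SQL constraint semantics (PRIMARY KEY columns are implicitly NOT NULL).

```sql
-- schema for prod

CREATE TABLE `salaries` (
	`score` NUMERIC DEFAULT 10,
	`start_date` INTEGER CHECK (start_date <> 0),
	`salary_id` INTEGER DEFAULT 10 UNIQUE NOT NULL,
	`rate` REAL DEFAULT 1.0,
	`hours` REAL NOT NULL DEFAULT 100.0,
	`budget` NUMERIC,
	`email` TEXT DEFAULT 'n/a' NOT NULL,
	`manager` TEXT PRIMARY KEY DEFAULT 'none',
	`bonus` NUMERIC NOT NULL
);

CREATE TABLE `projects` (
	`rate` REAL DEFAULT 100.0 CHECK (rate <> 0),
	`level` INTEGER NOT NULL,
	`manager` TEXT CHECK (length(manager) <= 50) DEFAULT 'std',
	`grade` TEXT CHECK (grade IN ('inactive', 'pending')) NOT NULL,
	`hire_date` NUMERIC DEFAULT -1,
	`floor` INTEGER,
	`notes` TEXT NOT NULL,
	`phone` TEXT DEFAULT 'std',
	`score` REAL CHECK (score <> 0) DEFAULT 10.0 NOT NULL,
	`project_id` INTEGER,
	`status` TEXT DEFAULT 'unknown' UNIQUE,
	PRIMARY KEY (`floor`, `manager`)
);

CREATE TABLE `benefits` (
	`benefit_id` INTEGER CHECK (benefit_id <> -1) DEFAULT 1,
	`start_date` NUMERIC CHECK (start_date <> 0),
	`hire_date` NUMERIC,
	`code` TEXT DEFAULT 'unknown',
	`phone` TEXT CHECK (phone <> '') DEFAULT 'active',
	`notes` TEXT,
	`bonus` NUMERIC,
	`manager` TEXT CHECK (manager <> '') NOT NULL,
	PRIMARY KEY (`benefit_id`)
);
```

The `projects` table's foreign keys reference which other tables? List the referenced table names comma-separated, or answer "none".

none

No column in projects has a REFERENCES clause.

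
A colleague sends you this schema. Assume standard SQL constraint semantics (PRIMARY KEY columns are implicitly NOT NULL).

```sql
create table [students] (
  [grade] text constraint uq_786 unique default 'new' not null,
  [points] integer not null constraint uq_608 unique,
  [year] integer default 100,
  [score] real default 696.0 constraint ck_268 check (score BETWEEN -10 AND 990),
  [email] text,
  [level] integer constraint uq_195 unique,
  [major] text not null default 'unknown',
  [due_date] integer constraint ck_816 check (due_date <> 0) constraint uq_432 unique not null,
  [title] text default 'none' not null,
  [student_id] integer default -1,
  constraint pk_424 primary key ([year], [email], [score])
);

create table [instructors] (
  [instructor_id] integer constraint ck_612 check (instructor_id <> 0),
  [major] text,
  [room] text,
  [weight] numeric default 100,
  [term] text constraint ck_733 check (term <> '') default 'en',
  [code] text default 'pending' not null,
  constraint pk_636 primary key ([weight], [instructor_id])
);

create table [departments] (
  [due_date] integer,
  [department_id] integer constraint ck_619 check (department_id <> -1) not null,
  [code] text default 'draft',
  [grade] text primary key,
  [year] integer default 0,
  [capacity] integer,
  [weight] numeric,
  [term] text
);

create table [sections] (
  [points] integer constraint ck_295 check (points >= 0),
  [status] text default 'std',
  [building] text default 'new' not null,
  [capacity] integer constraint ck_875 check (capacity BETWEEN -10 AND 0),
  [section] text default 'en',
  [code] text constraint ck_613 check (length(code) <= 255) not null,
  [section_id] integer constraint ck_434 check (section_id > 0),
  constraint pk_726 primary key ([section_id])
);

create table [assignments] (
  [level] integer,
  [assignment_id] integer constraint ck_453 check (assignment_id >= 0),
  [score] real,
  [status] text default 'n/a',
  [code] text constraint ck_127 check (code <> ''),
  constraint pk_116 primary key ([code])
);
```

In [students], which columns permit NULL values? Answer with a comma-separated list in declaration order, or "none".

- grade: declared NOT NULL → not nullable.
- points: declared NOT NULL → not nullable.
- year: part of the PRIMARY KEY, which implies NOT NULL → not nullable.
- score: part of the PRIMARY KEY, which implies NOT NULL → not nullable.
- email: part of the PRIMARY KEY, which implies NOT NULL → not nullable.
- level: UNIQUE does not imply NOT NULL → nullable.
- major: declared NOT NULL → not nullable.
- due_date: declared NOT NULL → not nullable.
- title: declared NOT NULL → not nullable.
- student_id: DEFAULT only fills an omitted column; an explicit NULL is still allowed → nullable.

level, student_id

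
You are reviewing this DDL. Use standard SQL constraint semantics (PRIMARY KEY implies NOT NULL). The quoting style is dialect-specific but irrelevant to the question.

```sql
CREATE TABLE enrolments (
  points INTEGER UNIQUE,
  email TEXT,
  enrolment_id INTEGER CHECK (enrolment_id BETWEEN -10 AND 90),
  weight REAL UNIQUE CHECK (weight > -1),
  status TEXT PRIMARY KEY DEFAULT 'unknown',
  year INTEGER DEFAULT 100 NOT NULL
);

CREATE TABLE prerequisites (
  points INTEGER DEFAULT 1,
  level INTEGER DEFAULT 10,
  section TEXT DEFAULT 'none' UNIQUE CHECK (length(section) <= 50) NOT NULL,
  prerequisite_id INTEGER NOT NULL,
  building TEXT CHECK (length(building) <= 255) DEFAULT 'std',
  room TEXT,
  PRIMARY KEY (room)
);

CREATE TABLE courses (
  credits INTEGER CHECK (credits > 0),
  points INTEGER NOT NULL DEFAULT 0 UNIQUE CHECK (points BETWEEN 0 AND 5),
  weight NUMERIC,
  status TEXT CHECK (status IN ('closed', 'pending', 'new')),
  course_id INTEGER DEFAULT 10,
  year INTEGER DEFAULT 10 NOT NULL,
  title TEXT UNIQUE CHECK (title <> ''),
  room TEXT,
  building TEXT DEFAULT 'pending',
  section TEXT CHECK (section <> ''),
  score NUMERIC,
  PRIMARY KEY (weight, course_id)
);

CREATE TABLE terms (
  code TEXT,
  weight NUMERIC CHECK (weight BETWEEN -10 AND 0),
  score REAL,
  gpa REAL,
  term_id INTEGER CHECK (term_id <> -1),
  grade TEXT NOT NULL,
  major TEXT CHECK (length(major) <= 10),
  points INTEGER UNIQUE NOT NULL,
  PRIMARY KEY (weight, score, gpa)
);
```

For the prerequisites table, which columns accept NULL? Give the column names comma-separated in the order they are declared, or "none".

- points: DEFAULT only fills an omitted column; an explicit NULL is still allowed → nullable.
- level: DEFAULT only fills an omitted column; an explicit NULL is still allowed → nullable.
- section: declared NOT NULL → not nullable.
- prerequisite_id: declared NOT NULL → not nullable.
- building: CHECK does not forbid NULL (a CHECK constraint passes when its expression is NULL) → nullable.
- room: part of the PRIMARY KEY, which implies NOT NULL → not nullable.

points, level, building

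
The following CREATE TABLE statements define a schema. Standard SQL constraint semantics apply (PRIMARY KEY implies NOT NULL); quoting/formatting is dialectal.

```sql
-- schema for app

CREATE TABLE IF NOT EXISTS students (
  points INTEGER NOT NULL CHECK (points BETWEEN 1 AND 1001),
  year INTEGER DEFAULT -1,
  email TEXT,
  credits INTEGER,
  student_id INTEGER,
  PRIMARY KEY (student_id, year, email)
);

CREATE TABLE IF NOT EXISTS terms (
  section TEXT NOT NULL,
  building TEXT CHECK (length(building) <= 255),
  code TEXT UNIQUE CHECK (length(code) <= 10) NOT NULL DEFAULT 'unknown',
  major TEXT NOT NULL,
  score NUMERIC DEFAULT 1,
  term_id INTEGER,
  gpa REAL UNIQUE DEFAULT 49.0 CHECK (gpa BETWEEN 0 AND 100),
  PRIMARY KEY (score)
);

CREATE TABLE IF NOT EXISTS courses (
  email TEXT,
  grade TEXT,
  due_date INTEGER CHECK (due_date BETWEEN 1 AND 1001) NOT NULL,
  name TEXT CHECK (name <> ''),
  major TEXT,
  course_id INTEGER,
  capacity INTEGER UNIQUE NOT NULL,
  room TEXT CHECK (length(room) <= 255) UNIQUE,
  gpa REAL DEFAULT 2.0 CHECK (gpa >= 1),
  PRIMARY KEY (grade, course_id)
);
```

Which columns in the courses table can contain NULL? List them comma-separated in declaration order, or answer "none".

- email: no NOT NULL constraint applies → nullable.
- grade: part of the PRIMARY KEY, which implies NOT NULL → not nullable.
- due_date: declared NOT NULL → not nullable.
- name: CHECK does not forbid NULL (a CHECK constraint passes when its expression is NULL) → nullable.
- major: no NOT NULL constraint applies → nullable.
- course_id: part of the PRIMARY KEY, which implies NOT NULL → not nullable.
- capacity: declared NOT NULL → not nullable.
- room: CHECK does not forbid NULL (a CHECK constraint passes when its expression is NULL) → nullable.
- gpa: CHECK does not forbid NULL (a CHECK constraint passes when its expression is NULL) → nullable.

email, name, major, room, gpa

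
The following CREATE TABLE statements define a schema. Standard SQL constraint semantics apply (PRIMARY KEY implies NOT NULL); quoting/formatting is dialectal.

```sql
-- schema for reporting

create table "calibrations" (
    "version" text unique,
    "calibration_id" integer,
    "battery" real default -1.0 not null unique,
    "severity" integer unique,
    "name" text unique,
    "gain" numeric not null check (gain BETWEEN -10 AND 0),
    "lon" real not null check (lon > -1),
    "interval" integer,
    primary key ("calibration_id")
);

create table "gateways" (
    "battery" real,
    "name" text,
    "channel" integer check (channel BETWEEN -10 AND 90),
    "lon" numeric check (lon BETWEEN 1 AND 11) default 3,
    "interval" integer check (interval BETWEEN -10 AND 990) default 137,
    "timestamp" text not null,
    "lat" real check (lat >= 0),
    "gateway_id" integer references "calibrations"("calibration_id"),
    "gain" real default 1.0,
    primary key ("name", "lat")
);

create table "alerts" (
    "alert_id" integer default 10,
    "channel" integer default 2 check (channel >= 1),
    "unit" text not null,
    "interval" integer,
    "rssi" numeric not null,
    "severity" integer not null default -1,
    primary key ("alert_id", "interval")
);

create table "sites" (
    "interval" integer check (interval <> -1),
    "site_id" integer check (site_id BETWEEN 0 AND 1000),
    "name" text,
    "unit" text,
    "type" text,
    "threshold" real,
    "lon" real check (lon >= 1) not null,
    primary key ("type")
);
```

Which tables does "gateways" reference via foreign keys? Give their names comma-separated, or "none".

- gateway_id REFERENCES calibrations(calibration_id).

calibrations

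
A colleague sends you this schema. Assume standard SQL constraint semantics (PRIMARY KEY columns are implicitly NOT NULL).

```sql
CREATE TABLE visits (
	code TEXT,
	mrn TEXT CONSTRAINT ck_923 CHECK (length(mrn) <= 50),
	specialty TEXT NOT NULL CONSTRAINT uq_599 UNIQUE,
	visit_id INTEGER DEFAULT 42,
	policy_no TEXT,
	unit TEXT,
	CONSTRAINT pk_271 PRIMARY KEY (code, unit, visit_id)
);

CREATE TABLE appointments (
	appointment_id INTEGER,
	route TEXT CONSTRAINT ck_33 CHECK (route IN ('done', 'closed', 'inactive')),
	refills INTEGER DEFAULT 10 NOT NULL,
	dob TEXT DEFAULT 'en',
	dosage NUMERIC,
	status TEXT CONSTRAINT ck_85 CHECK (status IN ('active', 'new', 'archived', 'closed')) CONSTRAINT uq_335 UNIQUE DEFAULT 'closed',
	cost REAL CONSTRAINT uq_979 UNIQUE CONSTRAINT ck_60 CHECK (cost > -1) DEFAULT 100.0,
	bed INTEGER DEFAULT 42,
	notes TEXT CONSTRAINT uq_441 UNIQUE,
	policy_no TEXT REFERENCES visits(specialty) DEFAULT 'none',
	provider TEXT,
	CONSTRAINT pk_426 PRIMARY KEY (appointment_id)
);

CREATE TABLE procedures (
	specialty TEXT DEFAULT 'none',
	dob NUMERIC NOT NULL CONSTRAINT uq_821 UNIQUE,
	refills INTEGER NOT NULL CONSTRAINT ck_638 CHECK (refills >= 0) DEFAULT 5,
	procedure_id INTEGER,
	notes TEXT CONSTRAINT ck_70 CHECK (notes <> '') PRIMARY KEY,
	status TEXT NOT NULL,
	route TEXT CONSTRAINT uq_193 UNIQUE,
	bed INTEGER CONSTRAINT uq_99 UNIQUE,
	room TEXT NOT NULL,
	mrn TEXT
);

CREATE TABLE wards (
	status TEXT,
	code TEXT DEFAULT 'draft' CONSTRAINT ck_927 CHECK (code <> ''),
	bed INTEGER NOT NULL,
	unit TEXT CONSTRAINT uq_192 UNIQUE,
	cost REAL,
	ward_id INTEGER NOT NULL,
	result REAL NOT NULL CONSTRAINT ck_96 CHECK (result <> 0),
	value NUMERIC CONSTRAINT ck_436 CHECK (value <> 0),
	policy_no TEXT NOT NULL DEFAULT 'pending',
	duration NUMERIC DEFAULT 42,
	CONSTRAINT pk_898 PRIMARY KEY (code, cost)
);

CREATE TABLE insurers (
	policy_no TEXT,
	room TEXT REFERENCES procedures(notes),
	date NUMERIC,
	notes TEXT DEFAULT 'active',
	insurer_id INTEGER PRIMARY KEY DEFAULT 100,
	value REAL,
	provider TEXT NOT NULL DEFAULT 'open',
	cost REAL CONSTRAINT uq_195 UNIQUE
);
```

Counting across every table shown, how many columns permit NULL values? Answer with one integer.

visits: 2 nullable (mrn, policy_no — PK (code, unit, visit_id) and explicit NOT NULL columns excluded).
appointments: 9 nullable (route, dob, dosage, status, cost, bed, notes, policy_no, provider — PK (appointment_id) and explicit NOT NULL columns excluded).
procedures: 5 nullable (specialty, procedure_id, route, bed, mrn — PK (notes) and explicit NOT NULL columns excluded).
wards: 4 nullable (status, unit, value, duration — PK (code, cost) and explicit NOT NULL columns excluded).
insurers: 6 nullable (policy_no, room, date, notes, value, cost — PK (insurer_id) and explicit NOT NULL columns excluded).
Total: 2 + 9 + 5 + 4 + 6 = 26.

26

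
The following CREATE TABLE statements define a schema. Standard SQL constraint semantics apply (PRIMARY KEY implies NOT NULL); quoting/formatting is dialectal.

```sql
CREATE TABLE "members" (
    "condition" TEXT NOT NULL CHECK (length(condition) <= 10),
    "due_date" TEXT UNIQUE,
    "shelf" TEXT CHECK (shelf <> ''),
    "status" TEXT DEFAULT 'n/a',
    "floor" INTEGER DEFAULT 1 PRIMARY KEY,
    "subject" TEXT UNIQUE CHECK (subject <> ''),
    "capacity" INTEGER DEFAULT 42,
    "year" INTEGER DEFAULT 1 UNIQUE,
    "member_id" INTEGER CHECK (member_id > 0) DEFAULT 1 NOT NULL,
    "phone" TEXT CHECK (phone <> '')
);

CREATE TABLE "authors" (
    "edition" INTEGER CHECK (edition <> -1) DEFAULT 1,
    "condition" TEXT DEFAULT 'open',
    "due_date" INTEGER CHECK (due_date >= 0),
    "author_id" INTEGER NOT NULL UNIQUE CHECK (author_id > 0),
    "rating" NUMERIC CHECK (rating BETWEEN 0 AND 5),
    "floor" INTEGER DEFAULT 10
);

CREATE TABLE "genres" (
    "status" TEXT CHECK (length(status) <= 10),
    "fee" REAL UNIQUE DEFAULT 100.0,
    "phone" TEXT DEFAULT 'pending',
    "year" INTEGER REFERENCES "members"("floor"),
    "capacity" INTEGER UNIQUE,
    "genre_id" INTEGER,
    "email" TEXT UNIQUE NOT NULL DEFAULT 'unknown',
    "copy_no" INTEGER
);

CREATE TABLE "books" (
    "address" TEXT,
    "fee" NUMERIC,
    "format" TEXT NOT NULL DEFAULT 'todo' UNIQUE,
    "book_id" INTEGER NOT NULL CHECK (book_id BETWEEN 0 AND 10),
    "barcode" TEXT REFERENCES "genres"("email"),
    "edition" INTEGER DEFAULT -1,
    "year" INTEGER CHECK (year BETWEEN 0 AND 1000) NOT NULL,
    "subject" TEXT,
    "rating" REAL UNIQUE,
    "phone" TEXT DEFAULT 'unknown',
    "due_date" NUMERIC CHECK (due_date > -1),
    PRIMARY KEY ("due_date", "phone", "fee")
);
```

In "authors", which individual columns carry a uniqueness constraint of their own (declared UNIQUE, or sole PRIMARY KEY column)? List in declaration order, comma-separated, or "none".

- edition: no UNIQUE or single-column PK constraint.
- condition: no UNIQUE or single-column PK constraint.
- due_date: no UNIQUE or single-column PK constraint.
- author_id: declared UNIQUE → unique.
- rating: no UNIQUE or single-column PK constraint.
- floor: no UNIQUE or single-column PK constraint.

author_id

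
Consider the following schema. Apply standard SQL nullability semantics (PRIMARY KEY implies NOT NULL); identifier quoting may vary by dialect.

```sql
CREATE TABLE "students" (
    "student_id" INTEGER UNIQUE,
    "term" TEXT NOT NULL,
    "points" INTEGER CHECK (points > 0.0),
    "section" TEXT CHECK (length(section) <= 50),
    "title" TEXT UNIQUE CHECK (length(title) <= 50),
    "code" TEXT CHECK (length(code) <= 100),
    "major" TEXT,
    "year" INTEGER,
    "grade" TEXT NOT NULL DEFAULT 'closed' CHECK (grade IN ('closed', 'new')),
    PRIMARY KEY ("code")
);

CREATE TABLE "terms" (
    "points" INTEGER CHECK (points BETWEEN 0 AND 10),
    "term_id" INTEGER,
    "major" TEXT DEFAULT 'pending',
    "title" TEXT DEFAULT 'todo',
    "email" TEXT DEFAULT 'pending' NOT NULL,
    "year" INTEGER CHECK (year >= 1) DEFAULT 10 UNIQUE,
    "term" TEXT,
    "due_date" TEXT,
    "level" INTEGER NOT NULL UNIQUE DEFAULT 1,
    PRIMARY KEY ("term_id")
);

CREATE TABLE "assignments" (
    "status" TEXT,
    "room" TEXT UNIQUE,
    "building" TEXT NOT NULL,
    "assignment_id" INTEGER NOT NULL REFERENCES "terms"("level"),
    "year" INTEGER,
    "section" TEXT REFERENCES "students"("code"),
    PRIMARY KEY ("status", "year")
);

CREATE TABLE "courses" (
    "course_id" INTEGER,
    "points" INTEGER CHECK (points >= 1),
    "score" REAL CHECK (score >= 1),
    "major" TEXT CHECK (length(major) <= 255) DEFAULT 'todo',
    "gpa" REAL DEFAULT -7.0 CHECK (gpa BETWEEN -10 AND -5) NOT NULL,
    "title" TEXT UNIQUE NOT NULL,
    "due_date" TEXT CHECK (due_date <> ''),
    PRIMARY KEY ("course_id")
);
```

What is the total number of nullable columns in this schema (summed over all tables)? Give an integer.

18

students: 6 nullable (student_id, points, section, title, major, year — PK (code) and explicit NOT NULL columns excluded).
terms: 6 nullable (points, major, title, year, term, due_date — PK (term_id) and explicit NOT NULL columns excluded).
assignments: 2 nullable (room, section — PK (status, year) and explicit NOT NULL columns excluded).
courses: 4 nullable (points, score, major, due_date — PK (course_id) and explicit NOT NULL columns excluded).
Total: 6 + 6 + 2 + 4 = 18.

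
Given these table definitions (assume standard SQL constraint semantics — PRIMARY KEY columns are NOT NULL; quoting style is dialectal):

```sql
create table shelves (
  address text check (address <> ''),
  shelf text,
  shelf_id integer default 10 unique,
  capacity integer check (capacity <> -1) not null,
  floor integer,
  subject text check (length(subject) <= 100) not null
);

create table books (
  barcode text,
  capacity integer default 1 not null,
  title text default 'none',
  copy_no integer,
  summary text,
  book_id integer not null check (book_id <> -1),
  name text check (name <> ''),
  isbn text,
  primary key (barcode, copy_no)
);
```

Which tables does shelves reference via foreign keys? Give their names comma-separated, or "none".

No column in shelves has a REFERENCES clause.

none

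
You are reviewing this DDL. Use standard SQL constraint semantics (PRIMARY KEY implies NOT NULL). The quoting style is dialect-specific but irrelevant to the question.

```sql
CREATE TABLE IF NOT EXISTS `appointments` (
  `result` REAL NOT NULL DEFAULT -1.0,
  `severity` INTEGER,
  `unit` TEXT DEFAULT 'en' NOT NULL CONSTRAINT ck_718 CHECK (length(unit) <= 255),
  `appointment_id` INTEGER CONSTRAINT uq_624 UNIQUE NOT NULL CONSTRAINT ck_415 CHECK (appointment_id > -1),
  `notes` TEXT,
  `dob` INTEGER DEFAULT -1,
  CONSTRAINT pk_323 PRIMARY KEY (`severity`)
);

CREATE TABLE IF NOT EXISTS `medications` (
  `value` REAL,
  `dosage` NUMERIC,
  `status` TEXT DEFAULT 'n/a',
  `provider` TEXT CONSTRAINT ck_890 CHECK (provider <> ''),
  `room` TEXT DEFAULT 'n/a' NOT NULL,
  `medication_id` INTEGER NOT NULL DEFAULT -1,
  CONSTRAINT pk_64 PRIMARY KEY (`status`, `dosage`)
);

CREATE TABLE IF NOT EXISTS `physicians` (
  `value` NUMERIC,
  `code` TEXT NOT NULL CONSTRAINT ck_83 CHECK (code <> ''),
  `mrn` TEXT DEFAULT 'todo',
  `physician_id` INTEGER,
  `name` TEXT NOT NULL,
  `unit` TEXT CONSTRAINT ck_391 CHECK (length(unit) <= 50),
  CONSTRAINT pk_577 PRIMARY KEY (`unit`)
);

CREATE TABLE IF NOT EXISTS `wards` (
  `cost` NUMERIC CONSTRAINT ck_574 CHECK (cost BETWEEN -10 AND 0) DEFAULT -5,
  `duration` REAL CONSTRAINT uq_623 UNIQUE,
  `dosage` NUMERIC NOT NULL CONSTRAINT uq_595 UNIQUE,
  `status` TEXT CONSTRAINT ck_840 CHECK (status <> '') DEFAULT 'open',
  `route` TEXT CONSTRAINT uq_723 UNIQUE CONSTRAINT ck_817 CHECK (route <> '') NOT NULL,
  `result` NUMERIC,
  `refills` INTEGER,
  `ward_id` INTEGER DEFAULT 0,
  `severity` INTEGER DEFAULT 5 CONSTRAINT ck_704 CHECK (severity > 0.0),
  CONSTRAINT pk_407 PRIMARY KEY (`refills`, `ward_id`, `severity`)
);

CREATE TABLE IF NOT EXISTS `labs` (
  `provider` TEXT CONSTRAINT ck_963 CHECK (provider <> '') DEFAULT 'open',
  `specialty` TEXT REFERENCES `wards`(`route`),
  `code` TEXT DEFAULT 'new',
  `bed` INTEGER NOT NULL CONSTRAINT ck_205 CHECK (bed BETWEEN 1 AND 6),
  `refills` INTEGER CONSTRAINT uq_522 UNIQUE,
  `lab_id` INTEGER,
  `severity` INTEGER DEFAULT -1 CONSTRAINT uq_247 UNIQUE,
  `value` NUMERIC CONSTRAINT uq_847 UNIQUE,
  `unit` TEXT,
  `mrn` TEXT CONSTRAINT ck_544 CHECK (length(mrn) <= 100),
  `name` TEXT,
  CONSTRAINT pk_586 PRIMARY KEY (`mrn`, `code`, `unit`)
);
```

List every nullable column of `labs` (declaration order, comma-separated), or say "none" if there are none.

provider, specialty, refills, lab_id, severity, value, name

- provider: CHECK does not forbid NULL (a CHECK constraint passes when its expression is NULL) → nullable.
- specialty: a foreign key column may be NULL unless separately constrained → nullable.
- code: part of the PRIMARY KEY, which implies NOT NULL → not nullable.
- bed: declared NOT NULL → not nullable.
- refills: UNIQUE does not imply NOT NULL → nullable.
- lab_id: no NOT NULL constraint applies → nullable.
- severity: UNIQUE does not imply NOT NULL → nullable.
- value: UNIQUE does not imply NOT NULL → nullable.
- unit: part of the PRIMARY KEY, which implies NOT NULL → not nullable.
- mrn: part of the PRIMARY KEY, which implies NOT NULL → not nullable.
- name: no NOT NULL constraint applies → nullable.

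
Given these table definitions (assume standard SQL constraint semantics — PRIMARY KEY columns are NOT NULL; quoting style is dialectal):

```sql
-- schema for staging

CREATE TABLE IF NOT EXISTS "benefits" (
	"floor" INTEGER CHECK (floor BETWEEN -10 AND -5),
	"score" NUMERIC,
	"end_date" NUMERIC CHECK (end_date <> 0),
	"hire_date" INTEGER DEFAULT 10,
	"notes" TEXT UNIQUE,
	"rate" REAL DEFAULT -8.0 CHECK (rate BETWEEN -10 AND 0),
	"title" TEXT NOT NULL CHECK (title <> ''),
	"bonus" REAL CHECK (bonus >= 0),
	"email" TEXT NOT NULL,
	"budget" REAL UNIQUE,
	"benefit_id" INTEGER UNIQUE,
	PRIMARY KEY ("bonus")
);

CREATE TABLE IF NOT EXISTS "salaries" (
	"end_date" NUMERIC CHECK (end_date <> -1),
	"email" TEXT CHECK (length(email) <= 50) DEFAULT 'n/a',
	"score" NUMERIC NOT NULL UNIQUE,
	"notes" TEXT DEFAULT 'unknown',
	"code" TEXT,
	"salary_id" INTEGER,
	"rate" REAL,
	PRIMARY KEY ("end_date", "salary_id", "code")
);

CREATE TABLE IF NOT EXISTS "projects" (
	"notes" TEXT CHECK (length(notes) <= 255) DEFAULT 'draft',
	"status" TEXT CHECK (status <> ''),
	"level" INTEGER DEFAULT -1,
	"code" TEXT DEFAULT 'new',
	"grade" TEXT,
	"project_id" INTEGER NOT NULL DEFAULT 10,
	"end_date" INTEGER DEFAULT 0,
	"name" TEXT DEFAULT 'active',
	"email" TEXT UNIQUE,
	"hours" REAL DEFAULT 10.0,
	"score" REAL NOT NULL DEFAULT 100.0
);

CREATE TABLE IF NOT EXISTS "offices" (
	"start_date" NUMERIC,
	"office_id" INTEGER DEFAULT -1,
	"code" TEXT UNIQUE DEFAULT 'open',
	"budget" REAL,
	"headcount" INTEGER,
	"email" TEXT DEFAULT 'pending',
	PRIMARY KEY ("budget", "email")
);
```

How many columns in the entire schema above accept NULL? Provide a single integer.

benefits: 8 nullable (floor, score, end_date, hire_date, notes, rate, budget, benefit_id — PK (bonus) and explicit NOT NULL columns excluded).
salaries: 3 nullable (email, notes, rate — PK (end_date, salary_id, code) and explicit NOT NULL columns excluded).
projects: 9 nullable (notes, status, level, code, grade, end_date, name, email, hours — PK none and explicit NOT NULL columns excluded).
offices: 4 nullable (start_date, office_id, code, headcount — PK (budget, email) and explicit NOT NULL columns excluded).
Total: 8 + 3 + 9 + 4 = 24.

24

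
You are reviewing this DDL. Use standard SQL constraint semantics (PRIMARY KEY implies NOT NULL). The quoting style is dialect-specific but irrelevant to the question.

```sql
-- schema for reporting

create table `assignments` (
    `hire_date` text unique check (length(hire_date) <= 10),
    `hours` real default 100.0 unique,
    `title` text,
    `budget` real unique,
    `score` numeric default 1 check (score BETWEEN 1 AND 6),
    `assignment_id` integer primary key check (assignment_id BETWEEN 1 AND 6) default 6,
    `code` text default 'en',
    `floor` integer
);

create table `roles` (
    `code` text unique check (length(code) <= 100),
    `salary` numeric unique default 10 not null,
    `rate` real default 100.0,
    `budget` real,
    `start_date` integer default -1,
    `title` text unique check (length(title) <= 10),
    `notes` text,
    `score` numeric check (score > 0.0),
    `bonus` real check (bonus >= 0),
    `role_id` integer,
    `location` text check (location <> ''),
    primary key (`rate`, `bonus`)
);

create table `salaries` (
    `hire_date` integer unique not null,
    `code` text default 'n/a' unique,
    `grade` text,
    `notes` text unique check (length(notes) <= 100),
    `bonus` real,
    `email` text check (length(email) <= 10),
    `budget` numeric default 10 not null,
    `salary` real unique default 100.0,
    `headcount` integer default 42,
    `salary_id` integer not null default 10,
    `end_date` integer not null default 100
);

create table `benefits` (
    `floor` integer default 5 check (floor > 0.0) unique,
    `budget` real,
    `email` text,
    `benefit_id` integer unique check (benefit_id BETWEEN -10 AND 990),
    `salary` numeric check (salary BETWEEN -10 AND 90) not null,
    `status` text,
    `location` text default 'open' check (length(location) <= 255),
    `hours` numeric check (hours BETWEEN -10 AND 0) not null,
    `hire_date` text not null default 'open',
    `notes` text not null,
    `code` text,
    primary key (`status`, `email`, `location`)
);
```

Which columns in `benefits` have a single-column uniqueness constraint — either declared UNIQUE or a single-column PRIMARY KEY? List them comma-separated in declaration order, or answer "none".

floor, benefit_id

- floor: declared UNIQUE → unique.
- budget: no UNIQUE or single-column PK constraint.
- email: part of a composite PRIMARY KEY — only the tuple is unique, not this column on its own.
- benefit_id: declared UNIQUE → unique.
- salary: no UNIQUE or single-column PK constraint.
- status: part of a composite PRIMARY KEY — only the tuple is unique, not this column on its own.
- location: part of a composite PRIMARY KEY — only the tuple is unique, not this column on its own.
- hours: no UNIQUE or single-column PK constraint.
- hire_date: no UNIQUE or single-column PK constraint.
- notes: no UNIQUE or single-column PK constraint.
- code: no UNIQUE or single-column PK constraint.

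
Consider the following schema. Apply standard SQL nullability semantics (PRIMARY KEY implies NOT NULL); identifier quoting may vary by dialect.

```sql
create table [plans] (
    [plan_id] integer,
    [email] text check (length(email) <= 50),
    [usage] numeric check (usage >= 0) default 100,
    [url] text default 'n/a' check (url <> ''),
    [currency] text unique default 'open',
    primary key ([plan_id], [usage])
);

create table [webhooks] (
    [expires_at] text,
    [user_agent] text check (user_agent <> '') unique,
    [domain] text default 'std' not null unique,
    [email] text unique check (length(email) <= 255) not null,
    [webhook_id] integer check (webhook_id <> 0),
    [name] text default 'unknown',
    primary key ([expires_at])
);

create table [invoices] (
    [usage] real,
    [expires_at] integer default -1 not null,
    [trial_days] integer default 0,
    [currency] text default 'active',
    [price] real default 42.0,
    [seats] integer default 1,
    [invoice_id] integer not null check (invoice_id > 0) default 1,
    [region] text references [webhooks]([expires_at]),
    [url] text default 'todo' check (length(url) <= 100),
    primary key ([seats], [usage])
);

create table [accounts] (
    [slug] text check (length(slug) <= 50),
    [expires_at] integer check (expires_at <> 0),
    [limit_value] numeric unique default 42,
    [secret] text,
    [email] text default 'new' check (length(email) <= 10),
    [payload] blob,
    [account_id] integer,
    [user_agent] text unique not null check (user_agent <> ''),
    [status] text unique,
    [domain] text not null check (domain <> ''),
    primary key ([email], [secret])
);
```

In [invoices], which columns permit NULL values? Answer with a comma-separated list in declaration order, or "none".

- usage: part of the PRIMARY KEY, which implies NOT NULL → not nullable.
- expires_at: declared NOT NULL → not nullable.
- trial_days: DEFAULT only fills an omitted column; an explicit NULL is still allowed → nullable.
- currency: DEFAULT only fills an omitted column; an explicit NULL is still allowed → nullable.
- price: DEFAULT only fills an omitted column; an explicit NULL is still allowed → nullable.
- seats: part of the PRIMARY KEY, which implies NOT NULL → not nullable.
- invoice_id: declared NOT NULL → not nullable.
- region: a foreign key column may be NULL unless separately constrained → nullable.
- url: CHECK does not forbid NULL (a CHECK constraint passes when its expression is NULL) → nullable.

trial_days, currency, price, region, url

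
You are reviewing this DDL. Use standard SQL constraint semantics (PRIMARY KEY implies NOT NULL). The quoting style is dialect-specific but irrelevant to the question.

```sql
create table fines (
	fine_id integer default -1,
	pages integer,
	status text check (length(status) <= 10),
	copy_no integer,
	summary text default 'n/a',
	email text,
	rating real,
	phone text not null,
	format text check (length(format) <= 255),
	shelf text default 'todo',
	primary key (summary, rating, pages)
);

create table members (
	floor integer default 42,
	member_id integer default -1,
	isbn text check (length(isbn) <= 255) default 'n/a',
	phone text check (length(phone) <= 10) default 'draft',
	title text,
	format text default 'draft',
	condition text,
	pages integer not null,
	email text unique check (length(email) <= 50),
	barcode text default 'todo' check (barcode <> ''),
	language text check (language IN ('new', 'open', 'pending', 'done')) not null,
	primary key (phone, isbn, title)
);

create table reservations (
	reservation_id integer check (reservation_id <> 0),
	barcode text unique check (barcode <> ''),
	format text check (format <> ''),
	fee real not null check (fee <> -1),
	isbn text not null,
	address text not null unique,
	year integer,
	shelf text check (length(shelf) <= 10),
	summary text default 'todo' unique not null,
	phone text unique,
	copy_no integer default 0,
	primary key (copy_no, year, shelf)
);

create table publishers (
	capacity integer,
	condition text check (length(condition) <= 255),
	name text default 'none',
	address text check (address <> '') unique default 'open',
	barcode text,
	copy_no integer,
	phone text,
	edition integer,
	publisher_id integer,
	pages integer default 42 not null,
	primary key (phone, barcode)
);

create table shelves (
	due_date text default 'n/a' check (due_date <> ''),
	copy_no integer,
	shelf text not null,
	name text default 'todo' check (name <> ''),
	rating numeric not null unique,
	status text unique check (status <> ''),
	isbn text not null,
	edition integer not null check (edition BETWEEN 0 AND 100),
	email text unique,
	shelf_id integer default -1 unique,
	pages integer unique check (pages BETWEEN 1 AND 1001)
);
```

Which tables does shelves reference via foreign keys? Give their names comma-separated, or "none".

none

No column in shelves has a REFERENCES clause.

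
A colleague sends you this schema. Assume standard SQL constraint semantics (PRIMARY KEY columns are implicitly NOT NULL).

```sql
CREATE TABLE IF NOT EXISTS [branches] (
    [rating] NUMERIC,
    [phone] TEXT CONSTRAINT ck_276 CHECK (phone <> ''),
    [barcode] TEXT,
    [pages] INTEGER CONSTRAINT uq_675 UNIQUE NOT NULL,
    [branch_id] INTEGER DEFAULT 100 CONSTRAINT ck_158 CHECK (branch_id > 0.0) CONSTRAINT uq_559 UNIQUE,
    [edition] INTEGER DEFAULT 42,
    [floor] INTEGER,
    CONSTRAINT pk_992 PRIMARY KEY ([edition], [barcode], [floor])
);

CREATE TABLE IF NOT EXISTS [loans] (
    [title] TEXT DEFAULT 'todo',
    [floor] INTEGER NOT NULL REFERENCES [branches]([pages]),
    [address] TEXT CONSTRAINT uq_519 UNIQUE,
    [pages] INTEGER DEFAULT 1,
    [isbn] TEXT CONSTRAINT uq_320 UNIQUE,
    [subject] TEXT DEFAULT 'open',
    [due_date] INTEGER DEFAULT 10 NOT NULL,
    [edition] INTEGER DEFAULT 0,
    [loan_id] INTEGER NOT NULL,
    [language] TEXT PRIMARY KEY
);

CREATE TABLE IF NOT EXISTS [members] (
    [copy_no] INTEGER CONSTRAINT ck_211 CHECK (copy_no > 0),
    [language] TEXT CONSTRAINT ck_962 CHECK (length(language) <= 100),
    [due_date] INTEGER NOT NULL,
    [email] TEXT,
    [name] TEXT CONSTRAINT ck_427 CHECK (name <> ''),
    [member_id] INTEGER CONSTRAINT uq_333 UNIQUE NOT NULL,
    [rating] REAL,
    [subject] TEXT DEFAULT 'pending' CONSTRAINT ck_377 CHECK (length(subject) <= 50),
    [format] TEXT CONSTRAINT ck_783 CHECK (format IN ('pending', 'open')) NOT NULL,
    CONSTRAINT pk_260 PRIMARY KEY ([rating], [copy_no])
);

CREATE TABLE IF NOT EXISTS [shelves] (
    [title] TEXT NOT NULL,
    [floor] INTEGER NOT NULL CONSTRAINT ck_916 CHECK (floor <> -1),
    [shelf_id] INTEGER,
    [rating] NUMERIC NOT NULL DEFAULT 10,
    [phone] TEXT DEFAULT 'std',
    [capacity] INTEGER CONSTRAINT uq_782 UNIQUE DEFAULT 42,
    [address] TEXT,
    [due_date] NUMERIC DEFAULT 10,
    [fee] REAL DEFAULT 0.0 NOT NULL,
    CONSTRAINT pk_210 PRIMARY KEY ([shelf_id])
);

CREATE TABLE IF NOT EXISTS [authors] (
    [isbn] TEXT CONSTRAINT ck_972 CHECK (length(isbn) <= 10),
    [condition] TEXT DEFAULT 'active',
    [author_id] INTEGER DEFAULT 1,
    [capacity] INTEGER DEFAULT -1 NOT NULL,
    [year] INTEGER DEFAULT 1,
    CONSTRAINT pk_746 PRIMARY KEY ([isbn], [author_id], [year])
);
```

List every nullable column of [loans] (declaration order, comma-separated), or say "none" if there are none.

- title: DEFAULT only fills an omitted column; an explicit NULL is still allowed → nullable.
- floor: declared NOT NULL → not nullable.
- address: UNIQUE does not imply NOT NULL → nullable.
- pages: DEFAULT only fills an omitted column; an explicit NULL is still allowed → nullable.
- isbn: UNIQUE does not imply NOT NULL → nullable.
- subject: DEFAULT only fills an omitted column; an explicit NULL is still allowed → nullable.
- due_date: declared NOT NULL → not nullable.
- edition: DEFAULT only fills an omitted column; an explicit NULL is still allowed → nullable.
- loan_id: declared NOT NULL → not nullable.
- language: part of the PRIMARY KEY, which implies NOT NULL → not nullable.

title, address, pages, isbn, subject, edition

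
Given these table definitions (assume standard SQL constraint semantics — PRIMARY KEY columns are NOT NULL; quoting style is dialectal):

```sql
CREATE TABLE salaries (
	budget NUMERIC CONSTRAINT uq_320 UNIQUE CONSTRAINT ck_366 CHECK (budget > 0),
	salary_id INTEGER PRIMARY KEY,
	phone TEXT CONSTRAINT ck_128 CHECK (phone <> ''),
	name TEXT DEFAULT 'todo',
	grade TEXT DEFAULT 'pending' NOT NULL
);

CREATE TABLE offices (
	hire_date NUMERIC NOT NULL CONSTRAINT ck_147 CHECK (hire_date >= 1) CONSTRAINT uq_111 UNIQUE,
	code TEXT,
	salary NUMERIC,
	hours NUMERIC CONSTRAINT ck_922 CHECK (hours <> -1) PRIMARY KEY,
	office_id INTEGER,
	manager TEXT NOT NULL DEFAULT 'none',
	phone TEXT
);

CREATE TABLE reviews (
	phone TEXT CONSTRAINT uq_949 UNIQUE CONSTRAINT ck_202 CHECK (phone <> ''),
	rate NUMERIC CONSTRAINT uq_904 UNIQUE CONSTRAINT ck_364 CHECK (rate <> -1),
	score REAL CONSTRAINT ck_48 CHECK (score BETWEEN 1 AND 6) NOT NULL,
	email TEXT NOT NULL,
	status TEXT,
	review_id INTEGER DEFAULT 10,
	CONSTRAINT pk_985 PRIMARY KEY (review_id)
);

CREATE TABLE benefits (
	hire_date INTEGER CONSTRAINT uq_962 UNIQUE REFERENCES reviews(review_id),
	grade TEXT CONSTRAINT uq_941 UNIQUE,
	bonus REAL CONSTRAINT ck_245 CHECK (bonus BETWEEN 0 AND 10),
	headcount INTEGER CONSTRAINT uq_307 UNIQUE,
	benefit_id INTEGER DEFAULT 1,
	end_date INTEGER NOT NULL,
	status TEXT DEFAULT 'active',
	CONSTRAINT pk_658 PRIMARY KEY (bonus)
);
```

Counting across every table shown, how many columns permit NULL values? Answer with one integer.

15

salaries: 3 nullable (budget, phone, name — PK (salary_id) and explicit NOT NULL columns excluded).
offices: 4 nullable (code, salary, office_id, phone — PK (hours) and explicit NOT NULL columns excluded).
reviews: 3 nullable (phone, rate, status — PK (review_id) and explicit NOT NULL columns excluded).
benefits: 5 nullable (hire_date, grade, headcount, benefit_id, status — PK (bonus) and explicit NOT NULL columns excluded).
Total: 3 + 4 + 3 + 5 = 15.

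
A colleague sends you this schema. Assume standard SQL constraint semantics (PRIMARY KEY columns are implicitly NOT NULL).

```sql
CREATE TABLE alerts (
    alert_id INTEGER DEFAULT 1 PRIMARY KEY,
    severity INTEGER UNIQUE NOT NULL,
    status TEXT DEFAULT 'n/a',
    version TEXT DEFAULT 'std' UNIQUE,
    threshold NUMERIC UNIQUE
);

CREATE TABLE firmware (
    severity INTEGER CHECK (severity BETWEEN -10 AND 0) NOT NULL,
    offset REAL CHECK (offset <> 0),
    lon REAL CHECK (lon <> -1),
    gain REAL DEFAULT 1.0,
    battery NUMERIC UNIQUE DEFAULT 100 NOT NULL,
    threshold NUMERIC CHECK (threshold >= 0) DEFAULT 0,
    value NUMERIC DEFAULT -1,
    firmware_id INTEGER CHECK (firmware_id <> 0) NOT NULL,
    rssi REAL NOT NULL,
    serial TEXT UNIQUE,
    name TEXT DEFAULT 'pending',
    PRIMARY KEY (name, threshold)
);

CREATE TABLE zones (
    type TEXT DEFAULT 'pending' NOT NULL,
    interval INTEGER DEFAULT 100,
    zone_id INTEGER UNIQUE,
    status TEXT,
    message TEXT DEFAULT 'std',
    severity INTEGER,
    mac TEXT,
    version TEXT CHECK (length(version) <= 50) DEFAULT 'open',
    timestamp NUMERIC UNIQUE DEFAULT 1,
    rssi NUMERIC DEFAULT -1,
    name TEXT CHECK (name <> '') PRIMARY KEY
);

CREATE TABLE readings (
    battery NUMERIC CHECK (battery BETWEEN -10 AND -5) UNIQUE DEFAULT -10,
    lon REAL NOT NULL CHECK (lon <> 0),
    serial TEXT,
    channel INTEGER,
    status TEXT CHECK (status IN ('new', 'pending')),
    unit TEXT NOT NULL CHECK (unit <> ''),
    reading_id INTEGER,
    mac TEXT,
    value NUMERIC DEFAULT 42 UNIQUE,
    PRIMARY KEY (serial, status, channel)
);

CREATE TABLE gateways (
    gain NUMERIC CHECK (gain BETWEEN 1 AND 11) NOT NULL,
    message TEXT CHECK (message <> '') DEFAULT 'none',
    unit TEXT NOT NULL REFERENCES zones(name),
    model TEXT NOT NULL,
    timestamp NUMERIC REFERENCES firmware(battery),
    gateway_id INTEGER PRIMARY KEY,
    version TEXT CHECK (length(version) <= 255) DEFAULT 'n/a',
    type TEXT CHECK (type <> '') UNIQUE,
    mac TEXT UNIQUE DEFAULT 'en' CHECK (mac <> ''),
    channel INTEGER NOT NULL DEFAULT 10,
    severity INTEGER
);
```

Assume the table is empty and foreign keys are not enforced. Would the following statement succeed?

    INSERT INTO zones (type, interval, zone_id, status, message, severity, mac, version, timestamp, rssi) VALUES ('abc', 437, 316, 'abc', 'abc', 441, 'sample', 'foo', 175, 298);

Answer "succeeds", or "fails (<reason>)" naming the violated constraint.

fails (NOT NULL on name)

name is omitted from the column list and has no DEFAULT, so it would receive NULL.
But name is part of the PRIMARY KEY (implied NOT NULL).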